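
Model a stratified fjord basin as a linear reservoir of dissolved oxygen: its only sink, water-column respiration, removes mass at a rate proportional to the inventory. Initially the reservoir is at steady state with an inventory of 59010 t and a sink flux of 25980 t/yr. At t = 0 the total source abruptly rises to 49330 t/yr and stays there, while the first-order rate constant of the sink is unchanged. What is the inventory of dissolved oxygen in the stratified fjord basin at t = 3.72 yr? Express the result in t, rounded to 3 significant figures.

The sink rate constant is k = F₀/M₀ = 25980/59010 = 0.4403 yr⁻¹.
Solving dM/dt = F₁ − kM with M(0) = M₀ gives M(t) = F₁/k + (M₀ − F₁/k)·e^(−kt).
F₁/k = 49330/0.4403 = 112050 t; kt = 0.4403 × 3.72 = 1.638, e^(−kt) = 0.1944.
M(3.72) = 112050 + (59010 − 112050) × 0.1944 = 112050 − 10310 = 101740 t.

102000 t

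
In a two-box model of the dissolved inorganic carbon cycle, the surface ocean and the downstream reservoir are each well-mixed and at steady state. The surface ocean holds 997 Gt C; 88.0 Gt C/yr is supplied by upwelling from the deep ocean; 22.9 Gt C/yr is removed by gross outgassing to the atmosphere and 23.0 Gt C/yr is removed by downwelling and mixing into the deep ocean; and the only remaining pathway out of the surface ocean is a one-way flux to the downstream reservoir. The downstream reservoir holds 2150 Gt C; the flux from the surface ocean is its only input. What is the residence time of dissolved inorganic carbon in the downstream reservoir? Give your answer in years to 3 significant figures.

51.1 yr

Balance the surface ocean: ΣF_in = 88.000 Gt C/yr.
Flux to the downstream reservoir = ΣF_in − (22.9 + 23.0) = 42.100 Gt C/yr.
At steady state the output of the downstream reservoir equals its input, 42.100 Gt C/yr.
τ = M / F = 2150 / 42.100 = 51.07 yr.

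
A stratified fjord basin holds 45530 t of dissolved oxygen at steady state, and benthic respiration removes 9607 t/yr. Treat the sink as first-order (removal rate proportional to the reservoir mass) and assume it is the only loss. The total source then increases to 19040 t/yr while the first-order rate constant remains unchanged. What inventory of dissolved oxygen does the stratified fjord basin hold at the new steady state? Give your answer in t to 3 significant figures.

90200 t

Rate constant k = F/M = 9607 / 45530 = 0.2110 yr⁻¹.
At the new steady state, source = k·M_new ⇒ M_new = 19040 / 0.2110 = 90240 t.
(Equivalently M_new = M × F_new/F_old = 45530 × 19040/9607.)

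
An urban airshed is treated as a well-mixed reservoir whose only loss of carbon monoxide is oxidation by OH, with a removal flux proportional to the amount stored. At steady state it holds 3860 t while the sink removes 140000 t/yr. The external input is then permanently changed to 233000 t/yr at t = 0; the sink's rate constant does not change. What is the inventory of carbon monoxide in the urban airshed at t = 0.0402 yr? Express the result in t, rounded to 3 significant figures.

Residence time τ = M₀/F₀ = 0.02757 yr. The eventual steady state is M_∞ = M₀·(F₁/F₀) = 3860 × 233000/140000 = 6424.1 t.
The anomaly ΔM(t) = M(t) − M_∞ decays as ΔM₀·e^(−t/τ) with ΔM₀ = 3860 − 6424.1 = −2564 t.
At t = 0.0402 yr, e^(−t/τ) = e^(−1.458) = 0.2327, so ΔM = −596.7 t and M = 6424.1 − 596.7 = 5827.5 t.

5830 t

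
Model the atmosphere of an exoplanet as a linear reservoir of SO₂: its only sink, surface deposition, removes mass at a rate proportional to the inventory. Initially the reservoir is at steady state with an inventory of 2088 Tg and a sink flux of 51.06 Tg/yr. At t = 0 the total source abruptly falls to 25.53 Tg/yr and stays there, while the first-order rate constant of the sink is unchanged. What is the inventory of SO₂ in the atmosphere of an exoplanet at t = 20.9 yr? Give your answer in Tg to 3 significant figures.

1670 Tg

Residence time τ = M₀/F₀ = 40.89 yr. The eventual steady state is M_∞ = M₀·(F₁/F₀) = 2088 × 25.53/51.06 = 1044.0 Tg.
The anomaly ΔM(t) = M(t) − M_∞ decays as ΔM₀·e^(−t/τ) with ΔM₀ = 2088 − 1044.0 = 1044 Tg.
At t = 20.9 yr, e^(−t/τ) = e^(−0.5111) = 0.5998, so ΔM = 626.2 Tg and M = 1044.0 + 626.2 = 1670.2 Tg.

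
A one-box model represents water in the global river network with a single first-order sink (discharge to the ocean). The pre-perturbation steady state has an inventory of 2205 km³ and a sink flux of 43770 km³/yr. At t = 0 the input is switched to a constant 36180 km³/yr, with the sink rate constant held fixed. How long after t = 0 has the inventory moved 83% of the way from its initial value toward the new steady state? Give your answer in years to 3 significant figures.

τ = M₀/F₀ = 2205/43770 = 0.05038 yr.
The remaining gap fraction is e^(−t/τ); 83% covered ⇒ e^(−t/τ) = 0.170.
t = −τ ln(0.170) = 0.05038 × 1.772 = 0.08927 yr.

0.0893 yr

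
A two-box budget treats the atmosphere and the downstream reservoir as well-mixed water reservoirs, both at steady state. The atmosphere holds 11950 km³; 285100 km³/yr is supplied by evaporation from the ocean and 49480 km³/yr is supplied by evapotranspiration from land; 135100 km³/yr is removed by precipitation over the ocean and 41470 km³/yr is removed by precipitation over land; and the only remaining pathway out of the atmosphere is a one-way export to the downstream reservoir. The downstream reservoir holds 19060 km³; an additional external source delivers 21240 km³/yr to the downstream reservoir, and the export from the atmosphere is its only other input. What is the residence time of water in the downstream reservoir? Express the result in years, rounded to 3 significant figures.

0.106 yr

Balance the atmosphere: ΣF_in = 285100 + 49480 = 334580 km³/yr.
Export to the downstream reservoir = ΣF_in − (135100 + 41470) = 158010 km³/yr.
Total input to the downstream reservoir = 158010 + 21240 = 179250 km³/yr; at steady state this equals its total output.
τ = M / F = 19060 / 179250 = 0.1063 yr.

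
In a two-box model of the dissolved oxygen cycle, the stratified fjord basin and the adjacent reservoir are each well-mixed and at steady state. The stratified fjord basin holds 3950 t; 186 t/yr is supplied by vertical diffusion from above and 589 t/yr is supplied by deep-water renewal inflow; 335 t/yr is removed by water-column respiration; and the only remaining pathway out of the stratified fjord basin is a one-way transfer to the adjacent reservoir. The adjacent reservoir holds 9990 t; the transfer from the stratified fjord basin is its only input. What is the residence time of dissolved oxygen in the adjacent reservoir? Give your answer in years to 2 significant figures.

Balance the stratified fjord basin: ΣF_in = 186 + 589 = 775.00 t/yr.
Transfer to the adjacent reservoir = ΣF_in − (335) = 440.00 t/yr.
At steady state the output of the adjacent reservoir equals its input, 440.00 t/yr.
τ = M / F = 9990 / 440.00 = 22.70 yr.

23 yr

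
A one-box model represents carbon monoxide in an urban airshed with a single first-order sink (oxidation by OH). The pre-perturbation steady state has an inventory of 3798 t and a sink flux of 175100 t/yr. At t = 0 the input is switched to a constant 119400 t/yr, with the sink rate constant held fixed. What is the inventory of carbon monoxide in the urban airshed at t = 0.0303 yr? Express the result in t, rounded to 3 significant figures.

2890 t

Residence time τ = M₀/F₀ = 0.02169 yr. The eventual steady state is M_∞ = M₀·(F₁/F₀) = 3798 × 119400/175100 = 2589.8 t.
The anomaly ΔM(t) = M(t) − M_∞ decays as ΔM₀·e^(−t/τ) with ΔM₀ = 3798 − 2589.8 = 1208 t.
At t = 0.0303 yr, e^(−t/τ) = e^(−1.397) = 0.2474, so ΔM = 298.8 t and M = 2589.8 + 298.8 = 2888.7 t.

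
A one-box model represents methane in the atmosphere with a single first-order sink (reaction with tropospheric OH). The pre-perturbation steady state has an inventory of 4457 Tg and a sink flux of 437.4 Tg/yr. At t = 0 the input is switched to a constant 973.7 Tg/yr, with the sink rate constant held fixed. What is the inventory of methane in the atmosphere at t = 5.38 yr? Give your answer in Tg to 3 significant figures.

6700 Tg

Residence time τ = M₀/F₀ = 10.19 yr. The eventual steady state is M_∞ = M₀·(F₁/F₀) = 4457 × 973.7/437.4 = 9921.8 Tg.
The anomaly ΔM(t) = M(t) − M_∞ decays as ΔM₀·e^(−t/τ) with ΔM₀ = 4457 − 9921.8 = −5465 Tg.
At t = 5.38 yr, e^(−t/τ) = e^(−0.5280) = 0.5898, so ΔM = −3223 Tg and M = 9921.8 − 3223 = 6698.7 Tg.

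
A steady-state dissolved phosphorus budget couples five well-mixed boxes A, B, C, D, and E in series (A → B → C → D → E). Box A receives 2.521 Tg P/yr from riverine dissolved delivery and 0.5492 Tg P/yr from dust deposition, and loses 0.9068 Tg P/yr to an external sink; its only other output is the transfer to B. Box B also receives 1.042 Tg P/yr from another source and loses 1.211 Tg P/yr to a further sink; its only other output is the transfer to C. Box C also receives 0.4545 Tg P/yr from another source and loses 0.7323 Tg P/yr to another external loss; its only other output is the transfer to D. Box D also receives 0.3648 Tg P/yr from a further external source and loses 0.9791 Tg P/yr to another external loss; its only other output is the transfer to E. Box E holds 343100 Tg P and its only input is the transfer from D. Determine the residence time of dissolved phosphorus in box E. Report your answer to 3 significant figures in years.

311000 yr

Box A: F(A→B) = (2.521 + 0.5492) − 0.9068 = 2.1634 Tg P/yr.
Box B: F(B→C) = (2.1634 + 1.042) − 1.211 = 1.9944 Tg P/yr.
Box C: F(C→D) = (1.9944 + 0.4545) − 0.7323 = 1.7166 Tg P/yr.
Box D: F(D→E) = (1.7166 + 0.3648) − 0.9791 = 1.1023 Tg P/yr.
Box E throughput = its input = 1.1023 Tg P/yr; τ = 343100 / 1.1023 = 311300 yr.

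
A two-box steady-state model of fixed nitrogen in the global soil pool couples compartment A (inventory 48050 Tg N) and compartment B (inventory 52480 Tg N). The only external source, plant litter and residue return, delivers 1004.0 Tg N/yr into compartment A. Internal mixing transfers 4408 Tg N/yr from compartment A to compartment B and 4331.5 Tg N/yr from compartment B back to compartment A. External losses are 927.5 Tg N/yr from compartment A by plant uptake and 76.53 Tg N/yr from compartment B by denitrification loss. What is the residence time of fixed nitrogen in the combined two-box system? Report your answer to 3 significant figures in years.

100 yr

Treat the two boxes together as one reservoir: the mixing fluxes between them are internal recycling, so τ = ΣM / Σ(external losses).
M_total = 48050 + 52480 = 100530 Tg N.
ΣF_external_out = 927.5 + 76.53 = 1004.0 Tg N/yr.
τ = M_total / ΣF_ext = 100530 / 1004.0 = 100.1 yr.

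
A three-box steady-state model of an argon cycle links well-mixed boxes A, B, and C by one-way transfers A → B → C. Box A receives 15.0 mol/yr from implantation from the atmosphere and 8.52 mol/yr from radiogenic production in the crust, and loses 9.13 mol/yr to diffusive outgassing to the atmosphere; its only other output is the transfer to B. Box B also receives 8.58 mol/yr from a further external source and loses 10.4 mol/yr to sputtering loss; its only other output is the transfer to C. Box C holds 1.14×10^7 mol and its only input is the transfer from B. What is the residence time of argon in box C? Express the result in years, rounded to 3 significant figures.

907000 yr

Box A: F(A→B) = (15.0 + 8.52) − 9.13 = 14.390 mol/yr.
Box B: F(B→C) = (14.390 + 8.58) − 10.4 = 12.570 mol/yr.
Box C throughput = its input = 12.570 mol/yr; τ = 1.14×10^7 / 12.570 = 906900 yr.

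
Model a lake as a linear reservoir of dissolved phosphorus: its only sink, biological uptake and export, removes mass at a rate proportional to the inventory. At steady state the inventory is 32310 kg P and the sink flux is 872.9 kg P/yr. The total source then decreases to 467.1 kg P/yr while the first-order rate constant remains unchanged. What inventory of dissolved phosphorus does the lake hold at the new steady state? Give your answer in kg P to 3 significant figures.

Rate constant k = F/M = 872.9 / 32310 = 0.02702 yr⁻¹.
At the new steady state, source = k·M_new ⇒ M_new = 467.1 / 0.02702 = 17290 kg P.
(Equivalently M_new = M × F_new/F_old = 32310 × 467.1/872.9.)

17300 kg P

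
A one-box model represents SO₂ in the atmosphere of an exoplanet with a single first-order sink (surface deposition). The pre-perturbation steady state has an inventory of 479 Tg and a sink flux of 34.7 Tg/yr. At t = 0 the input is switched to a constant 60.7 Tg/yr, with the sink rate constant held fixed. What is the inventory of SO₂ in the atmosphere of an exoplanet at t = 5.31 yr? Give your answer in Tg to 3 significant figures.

The sink rate constant is k = F₀/M₀ = 34.7/479 = 0.07244 yr⁻¹.
Solving dM/dt = F₁ − kM with M(0) = M₀ gives M(t) = F₁/k + (M₀ − F₁/k)·e^(−kt).
F₁/k = 60.7/0.07244 = 837.90 Tg; kt = 0.07244 × 5.31 = 0.3847, e^(−kt) = 0.6807.
M(5.31) = 837.90 + (479 − 837.90) × 0.6807 = 837.90 − 244.3 = 593.61 Tg.

594 Tg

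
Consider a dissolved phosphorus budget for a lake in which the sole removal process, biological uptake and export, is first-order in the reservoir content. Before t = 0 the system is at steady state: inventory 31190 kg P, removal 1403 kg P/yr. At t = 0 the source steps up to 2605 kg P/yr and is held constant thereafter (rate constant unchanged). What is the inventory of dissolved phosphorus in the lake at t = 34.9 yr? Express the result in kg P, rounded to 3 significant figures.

The sink rate constant is k = F₀/M₀ = 1403/31190 = 0.04498 yr⁻¹.
Solving dM/dt = F₁ − kM with M(0) = M₀ gives M(t) = F₁/k + (M₀ − F₁/k)·e^(−kt).
F₁/k = 2605/0.04498 = 57912 kg P; kt = 0.04498 × 34.9 = 1.570, e^(−kt) = 0.2081.
M(34.9) = 57912 + (31190 − 57912) × 0.2081 = 57912 − 5560 = 52352 kg P.

52400 kg P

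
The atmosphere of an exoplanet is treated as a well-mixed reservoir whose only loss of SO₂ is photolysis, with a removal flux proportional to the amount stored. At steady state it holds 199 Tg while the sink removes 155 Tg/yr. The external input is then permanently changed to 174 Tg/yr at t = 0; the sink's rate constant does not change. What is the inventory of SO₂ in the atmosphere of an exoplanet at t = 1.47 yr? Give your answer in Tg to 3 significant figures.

The sink rate constant is k = F₀/M₀ = 155/199 = 0.7789 yr⁻¹.
Solving dM/dt = F₁ − kM with M(0) = M₀ gives M(t) = F₁/k + (M₀ − F₁/k)·e^(−kt).
F₁/k = 174/0.7789 = 223.39 Tg; kt = 0.7789 × 1.47 = 1.145, e^(−kt) = 0.3182.
M(1.47) = 223.39 + (199 − 223.39) × 0.3182 = 223.39 − 7.763 = 215.63 Tg.

216 Tg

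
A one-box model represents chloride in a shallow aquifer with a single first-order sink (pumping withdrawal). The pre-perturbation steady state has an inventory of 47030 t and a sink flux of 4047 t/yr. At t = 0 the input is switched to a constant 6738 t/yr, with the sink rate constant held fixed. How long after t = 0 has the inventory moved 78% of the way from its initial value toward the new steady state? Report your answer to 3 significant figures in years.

17.6 yr

τ = M₀/F₀ = 47030/4047 = 11.62 yr.
The remaining gap fraction is e^(−t/τ); 78% covered ⇒ e^(−t/τ) = 0.220.
t = −τ ln(0.220) = 11.62 × 1.514 = 17.60 yr.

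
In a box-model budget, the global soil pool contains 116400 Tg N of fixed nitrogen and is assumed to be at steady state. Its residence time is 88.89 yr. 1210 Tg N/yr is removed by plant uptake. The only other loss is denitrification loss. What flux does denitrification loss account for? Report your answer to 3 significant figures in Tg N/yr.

Total removal F = M/τ = 116400 / 88.89 = 1309 Tg N/yr.
Denitrification loss = F − (1210) = 1309 − 1210 = 99.48 Tg N/yr.

99.5 Tg N/yr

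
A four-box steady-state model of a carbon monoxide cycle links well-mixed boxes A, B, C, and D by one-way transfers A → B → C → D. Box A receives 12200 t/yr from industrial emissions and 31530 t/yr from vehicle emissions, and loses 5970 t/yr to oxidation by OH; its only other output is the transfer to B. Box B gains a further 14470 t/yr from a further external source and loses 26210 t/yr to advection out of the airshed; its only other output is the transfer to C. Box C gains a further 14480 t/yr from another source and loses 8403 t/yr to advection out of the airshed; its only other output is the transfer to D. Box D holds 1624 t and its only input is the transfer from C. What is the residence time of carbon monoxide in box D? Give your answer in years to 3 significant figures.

0.0506 yr

Box A: F(A→B) = (12200 + 31530) − 5970 = 37760 t/yr.
Box B: F(B→C) = (37760 + 14470) − 26210 = 26020 t/yr.
Box C: F(C→D) = (26020 + 14480) − 8403 = 32097 t/yr.
Box D throughput = its input = 32097 t/yr; τ = 1624 / 32097 = 0.05060 yr.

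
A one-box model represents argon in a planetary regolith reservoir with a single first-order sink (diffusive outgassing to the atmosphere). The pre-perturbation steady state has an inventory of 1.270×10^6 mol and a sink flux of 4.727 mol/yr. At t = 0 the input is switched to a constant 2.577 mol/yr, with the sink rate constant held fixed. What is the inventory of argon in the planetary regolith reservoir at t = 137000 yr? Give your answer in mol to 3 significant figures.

Residence time τ = M₀/F₀ = 268700 yr. The eventual steady state is M_∞ = M₀·(F₁/F₀) = 1.270×10^6 × 2.577/4.727 = 692360 mol.
The anomaly ΔM(t) = M(t) − M_∞ decays as ΔM₀·e^(−t/τ) with ΔM₀ = 1.270×10^6 − 692360 = 577600 mol.
At t = 137000 yr, e^(−t/τ) = e^(−0.5099) = 0.6005, so ΔM = 346900 mol and M = 692360 + 346900 = 1.0393×10^6 mol.

1.04×10^6 mol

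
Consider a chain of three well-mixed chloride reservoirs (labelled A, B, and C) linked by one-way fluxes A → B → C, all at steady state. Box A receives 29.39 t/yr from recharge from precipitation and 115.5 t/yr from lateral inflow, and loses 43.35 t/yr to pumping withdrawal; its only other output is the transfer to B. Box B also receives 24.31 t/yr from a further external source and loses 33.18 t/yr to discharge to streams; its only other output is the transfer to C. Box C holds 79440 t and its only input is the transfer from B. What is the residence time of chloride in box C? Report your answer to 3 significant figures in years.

857 yr

Box A: F(A→B) = (29.39 + 115.5) − 43.35 = 101.54 t/yr.
Box B: F(B→C) = (101.54 + 24.31) − 33.18 = 92.670 t/yr.
Box C throughput = its input = 92.670 t/yr; τ = 79440 / 92.670 = 857.2 yr.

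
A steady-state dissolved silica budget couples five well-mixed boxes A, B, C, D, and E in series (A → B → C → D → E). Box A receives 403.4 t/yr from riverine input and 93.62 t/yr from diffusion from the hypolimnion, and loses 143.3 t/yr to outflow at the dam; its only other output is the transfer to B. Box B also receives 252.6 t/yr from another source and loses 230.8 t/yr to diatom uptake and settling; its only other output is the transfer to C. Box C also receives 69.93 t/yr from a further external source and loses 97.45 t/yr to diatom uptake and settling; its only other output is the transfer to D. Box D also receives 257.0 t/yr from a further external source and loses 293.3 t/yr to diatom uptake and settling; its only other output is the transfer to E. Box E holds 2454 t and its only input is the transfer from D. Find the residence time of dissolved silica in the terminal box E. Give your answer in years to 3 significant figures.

7.87 yr

Box A: F(A→B) = (403.4 + 93.62) − 143.3 = 353.72 t/yr.
Box B: F(B→C) = (353.72 + 252.6) − 230.8 = 375.52 t/yr.
Box C: F(C→D) = (375.52 + 69.93) − 97.45 = 348.00 t/yr.
Box D: F(D→E) = (348.00 + 257.0) − 293.3 = 311.70 t/yr.
Box E throughput = its input = 311.70 t/yr; τ = 2454 / 311.70 = 7.873 yr.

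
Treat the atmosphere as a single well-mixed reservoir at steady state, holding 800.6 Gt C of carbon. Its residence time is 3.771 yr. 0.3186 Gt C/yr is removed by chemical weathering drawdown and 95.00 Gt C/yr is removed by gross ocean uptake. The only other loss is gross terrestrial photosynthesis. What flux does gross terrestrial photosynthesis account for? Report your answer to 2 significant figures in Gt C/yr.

120 Gt C/yr

Total removal F = M/τ = 800.6 / 3.771 = 212.3 Gt C/yr.
Gross terrestrial photosynthesis = F − (0.3186 + 95.00) = 212.3 − 95.32 = 117.0 Gt C/yr.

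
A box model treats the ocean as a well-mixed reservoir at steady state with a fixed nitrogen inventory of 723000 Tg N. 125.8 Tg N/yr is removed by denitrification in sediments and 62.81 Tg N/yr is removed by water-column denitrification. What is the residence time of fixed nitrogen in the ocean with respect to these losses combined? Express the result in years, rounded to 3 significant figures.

Total removal = 125.8 + 62.81 = 188.61 Tg N/yr.
τ = M / ΣF_out = 723000 / 188.61 = 3833 yr.

3830 yr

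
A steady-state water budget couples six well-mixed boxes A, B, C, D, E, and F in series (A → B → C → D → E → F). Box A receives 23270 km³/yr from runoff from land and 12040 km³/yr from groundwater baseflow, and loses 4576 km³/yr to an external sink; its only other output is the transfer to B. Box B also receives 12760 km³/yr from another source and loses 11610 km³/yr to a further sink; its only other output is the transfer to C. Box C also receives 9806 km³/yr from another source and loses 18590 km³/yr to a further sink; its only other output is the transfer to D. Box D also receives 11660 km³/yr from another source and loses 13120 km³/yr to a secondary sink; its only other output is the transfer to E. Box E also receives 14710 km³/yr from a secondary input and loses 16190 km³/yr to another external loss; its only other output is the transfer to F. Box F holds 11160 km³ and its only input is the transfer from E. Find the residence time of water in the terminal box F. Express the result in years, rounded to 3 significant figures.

Box A: F(A→B) = (23270 + 12040) − 4576 = 30734 km³/yr.
Box B: F(B→C) = (30734 + 12760) − 11610 = 31884 km³/yr.
Box C: F(C→D) = (31884 + 9806) − 18590 = 23100 km³/yr.
Box D: F(D→E) = (23100 + 11660) − 13120 = 21640 km³/yr.
Box E: F(E→F) = (21640 + 14710) − 16190 = 20160 km³/yr.
Box F throughput = its input = 20160 km³/yr; τ = 11160 / 20160 = 0.5536 yr.

0.554 yr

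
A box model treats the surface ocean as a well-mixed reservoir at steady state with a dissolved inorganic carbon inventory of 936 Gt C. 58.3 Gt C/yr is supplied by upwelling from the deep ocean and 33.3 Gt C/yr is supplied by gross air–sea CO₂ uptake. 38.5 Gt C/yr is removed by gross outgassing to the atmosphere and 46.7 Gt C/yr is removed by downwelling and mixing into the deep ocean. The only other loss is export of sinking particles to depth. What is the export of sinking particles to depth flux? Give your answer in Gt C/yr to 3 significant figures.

At steady state ΣF_in = ΣF_out.
ΣF_in = 58.3 + 33.3 = 91.600 Gt C/yr.
Export of sinking particles to depth flux = ΣF_in − (38.5 + 46.7) = 91.600 − 85.20 = 6.400 Gt C/yr.

6.40 Gt C/yr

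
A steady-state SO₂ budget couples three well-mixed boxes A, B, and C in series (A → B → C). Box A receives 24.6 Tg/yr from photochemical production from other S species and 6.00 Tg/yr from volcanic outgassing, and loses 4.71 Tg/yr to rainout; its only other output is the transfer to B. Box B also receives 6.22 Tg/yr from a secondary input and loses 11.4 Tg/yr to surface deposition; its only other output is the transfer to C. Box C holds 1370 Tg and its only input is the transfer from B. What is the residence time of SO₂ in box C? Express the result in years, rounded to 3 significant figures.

66.2 yr

Box A: F(A→B) = (24.6 + 6.00) − 4.71 = 25.890 Tg/yr.
Box B: F(B→C) = (25.890 + 6.22) − 11.4 = 20.710 Tg/yr.
Box C throughput = its input = 20.710 Tg/yr; τ = 1370 / 20.710 = 66.15 yr.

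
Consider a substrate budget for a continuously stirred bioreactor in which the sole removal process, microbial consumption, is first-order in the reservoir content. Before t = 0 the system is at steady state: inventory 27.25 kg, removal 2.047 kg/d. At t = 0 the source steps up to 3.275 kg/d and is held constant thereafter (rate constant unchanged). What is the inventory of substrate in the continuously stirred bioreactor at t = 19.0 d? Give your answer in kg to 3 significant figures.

39.7 kg

τ = M₀/F₀ = 27.25/2.047 = 13.31 d; rate constant k = 1/τ.
New steady state M_∞ = F₁/k = F₁·τ = 3.275 × 13.31 = 43.597 kg.
M(t) = M_∞ + (M₀ − M_∞)·e^(−t/τ); t/τ = 19.0/13.31 = 1.427, so e^(−t/τ) = 0.2400.
M(t) = 43.597 − 16.35 × 0.2400 = 39.675 kg.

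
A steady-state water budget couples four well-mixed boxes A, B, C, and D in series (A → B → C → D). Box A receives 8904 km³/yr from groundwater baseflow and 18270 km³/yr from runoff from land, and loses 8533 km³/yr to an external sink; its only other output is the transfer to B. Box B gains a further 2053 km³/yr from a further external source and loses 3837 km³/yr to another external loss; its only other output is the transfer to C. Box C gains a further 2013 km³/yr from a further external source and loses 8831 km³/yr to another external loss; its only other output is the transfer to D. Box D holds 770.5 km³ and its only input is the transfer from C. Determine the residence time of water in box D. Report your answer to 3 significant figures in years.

0.0768 yr

Box A: F(A→B) = (8904 + 18270) − 8533 = 18641 km³/yr.
Box B: F(B→C) = (18641 + 2053) − 3837 = 16857 km³/yr.
Box C: F(C→D) = (16857 + 2013) − 8831 = 10039 km³/yr.
Box D throughput = its input = 10039 km³/yr; τ = 770.5 / 10039 = 0.07675 yr.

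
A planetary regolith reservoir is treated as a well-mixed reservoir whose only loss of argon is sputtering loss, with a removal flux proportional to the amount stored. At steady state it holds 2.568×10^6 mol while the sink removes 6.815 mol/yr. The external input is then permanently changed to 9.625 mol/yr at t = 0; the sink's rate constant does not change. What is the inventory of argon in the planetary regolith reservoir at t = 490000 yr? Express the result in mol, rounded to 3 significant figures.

The sink rate constant is k = F₀/M₀ = 6.815/2.568×10^6 = 2.654×10^-6 yr⁻¹.
Solving dM/dt = F₁ − kM with M(0) = M₀ gives M(t) = F₁/k + (M₀ − F₁/k)·e^(−kt).
F₁/k = 9.625/2.654×10^-6 = 3.6269×10^6 mol; kt = 2.654×10^-6 × 490000 = 1.300, e^(−kt) = 0.2724.
M(490000) = 3.6269×10^6 + (2.568×10^6 − 3.6269×10^6) × 0.2724 = 3.6269×10^6 − 288500 = 3.3384×10^6 mol.

3.34×10^6 mol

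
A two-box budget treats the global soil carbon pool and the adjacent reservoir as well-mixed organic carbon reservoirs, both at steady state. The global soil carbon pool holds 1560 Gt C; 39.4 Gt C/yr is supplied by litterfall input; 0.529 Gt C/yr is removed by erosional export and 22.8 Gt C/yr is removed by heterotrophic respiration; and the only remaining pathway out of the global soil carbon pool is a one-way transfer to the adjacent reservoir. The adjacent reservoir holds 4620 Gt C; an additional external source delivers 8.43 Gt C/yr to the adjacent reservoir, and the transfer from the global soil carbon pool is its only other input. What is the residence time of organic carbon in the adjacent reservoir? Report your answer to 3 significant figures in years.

Balance the global soil carbon pool: ΣF_in = 39.400 Gt C/yr.
Transfer to the adjacent reservoir = ΣF_in − (0.529 + 22.8) = 16.071 Gt C/yr.
Total input to the adjacent reservoir = 16.071 + 8.43 = 24.501 Gt C/yr; at steady state this equals its total output.
τ = M / F = 4620 / 24.501 = 188.6 yr.

189 yr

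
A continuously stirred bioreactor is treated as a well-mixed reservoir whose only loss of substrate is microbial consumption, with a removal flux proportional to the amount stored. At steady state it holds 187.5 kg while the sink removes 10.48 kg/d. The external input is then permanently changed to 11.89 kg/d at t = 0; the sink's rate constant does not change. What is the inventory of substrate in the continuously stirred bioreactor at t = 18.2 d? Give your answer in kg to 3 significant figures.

The sink rate constant is k = F₀/M₀ = 10.48/187.5 = 0.05589 d⁻¹.
Solving dM/dt = F₁ − kM with M(0) = M₀ gives M(t) = F₁/k + (M₀ − F₁/k)·e^(−kt).
F₁/k = 11.89/0.05589 = 212.73 kg; kt = 0.05589 × 18.2 = 1.017, e^(−kt) = 0.3616.
M(18.2) = 212.73 + (187.5 − 212.73) × 0.3616 = 212.73 − 9.122 = 203.61 kg.

204 kg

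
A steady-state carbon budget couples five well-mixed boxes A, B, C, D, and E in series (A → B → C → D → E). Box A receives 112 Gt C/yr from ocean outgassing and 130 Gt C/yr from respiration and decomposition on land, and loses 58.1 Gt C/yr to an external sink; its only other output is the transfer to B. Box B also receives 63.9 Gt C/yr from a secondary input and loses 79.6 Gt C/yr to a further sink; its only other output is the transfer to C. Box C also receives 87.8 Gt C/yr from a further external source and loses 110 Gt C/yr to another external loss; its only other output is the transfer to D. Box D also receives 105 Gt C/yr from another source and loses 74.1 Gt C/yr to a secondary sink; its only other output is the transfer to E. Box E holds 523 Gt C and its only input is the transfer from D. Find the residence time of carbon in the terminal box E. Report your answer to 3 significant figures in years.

Box A: F(A→B) = (112 + 130) − 58.1 = 183.90 Gt C/yr.
Box B: F(B→C) = (183.90 + 63.9) − 79.6 = 168.20 Gt C/yr.
Box C: F(C→D) = (168.20 + 87.8) − 110 = 146.00 Gt C/yr.
Box D: F(D→E) = (146.00 + 105) − 74.1 = 176.90 Gt C/yr.
Box E throughput = its input = 176.90 Gt C/yr; τ = 523 / 176.90 = 2.956 yr.

2.96 yr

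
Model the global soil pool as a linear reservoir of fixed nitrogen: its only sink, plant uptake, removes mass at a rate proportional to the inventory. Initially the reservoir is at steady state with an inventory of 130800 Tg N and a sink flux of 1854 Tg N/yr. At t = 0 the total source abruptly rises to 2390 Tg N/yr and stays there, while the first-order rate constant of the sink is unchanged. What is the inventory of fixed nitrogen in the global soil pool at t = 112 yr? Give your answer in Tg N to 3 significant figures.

Residence time τ = M₀/F₀ = 70.55 yr. The eventual steady state is M_∞ = M₀·(F₁/F₀) = 130800 × 2390/1854 = 168610 Tg N.
The anomaly ΔM(t) = M(t) − M_∞ decays as ΔM₀·e^(−t/τ) with ΔM₀ = 130800 − 168610 = −37810 Tg N.
At t = 112 yr, e^(−t/τ) = e^(−1.588) = 0.2044, so ΔM = −7731 Tg N and M = 168610 − 7731 = 160880 Tg N.

161000 Tg N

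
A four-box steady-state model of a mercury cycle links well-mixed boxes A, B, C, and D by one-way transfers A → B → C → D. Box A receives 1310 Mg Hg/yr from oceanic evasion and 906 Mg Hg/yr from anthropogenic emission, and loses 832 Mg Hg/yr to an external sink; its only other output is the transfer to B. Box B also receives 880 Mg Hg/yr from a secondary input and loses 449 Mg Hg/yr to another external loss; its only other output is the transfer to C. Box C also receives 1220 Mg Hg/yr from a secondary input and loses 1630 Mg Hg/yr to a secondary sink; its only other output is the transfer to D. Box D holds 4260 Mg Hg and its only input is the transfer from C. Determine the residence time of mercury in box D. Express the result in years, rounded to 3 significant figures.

3.03 yr

Box A: F(A→B) = (1310 + 906) − 832 = 1384.0 Mg Hg/yr.
Box B: F(B→C) = (1384.0 + 880) − 449 = 1815.0 Mg Hg/yr.
Box C: F(C→D) = (1815.0 + 1220) − 1630 = 1405.0 Mg Hg/yr.
Box D throughput = its input = 1405.0 Mg Hg/yr; τ = 4260 / 1405.0 = 3.032 yr.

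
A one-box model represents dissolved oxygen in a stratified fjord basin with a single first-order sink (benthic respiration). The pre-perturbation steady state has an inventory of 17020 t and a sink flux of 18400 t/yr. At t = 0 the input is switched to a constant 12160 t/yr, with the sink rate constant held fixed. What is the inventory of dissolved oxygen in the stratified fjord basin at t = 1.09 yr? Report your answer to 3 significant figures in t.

τ = M₀/F₀ = 17020/18400 = 0.9250 yr; rate constant k = 1/τ.
New steady state M_∞ = F₁/k = F₁·τ = 12160 × 0.9250 = 11248 t.
M(t) = M_∞ + (M₀ − M_∞)·e^(−t/τ); t/τ = 1.09/0.9250 = 1.178, so e^(−t/τ) = 0.3078.
M(t) = 11248 + 5772 × 0.3078 = 13024 t.

13000 t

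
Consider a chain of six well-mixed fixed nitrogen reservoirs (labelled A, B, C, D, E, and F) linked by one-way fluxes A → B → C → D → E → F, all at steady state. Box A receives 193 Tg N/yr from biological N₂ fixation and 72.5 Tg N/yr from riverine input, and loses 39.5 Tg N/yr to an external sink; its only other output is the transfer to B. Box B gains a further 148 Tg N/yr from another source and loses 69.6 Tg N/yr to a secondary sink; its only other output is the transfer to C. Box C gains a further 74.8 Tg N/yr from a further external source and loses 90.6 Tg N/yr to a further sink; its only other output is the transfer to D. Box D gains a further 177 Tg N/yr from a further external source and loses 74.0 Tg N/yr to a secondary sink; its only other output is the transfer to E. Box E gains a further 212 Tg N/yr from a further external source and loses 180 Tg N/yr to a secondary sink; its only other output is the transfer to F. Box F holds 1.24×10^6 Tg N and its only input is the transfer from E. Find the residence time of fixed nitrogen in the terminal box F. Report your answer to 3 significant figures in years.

2930 yr

Box A: F(A→B) = (193 + 72.5) − 39.5 = 226.00 Tg N/yr.
Box B: F(B→C) = (226.00 + 148) − 69.6 = 304.40 Tg N/yr.
Box C: F(C→D) = (304.40 + 74.8) − 90.6 = 288.60 Tg N/yr.
Box D: F(D→E) = (288.60 + 177) − 74.0 = 391.60 Tg N/yr.
Box E: F(E→F) = (391.60 + 212) − 180 = 423.60 Tg N/yr.
Box F throughput = its input = 423.60 Tg N/yr; τ = 1.24×10^6 / 423.60 = 2927 yr.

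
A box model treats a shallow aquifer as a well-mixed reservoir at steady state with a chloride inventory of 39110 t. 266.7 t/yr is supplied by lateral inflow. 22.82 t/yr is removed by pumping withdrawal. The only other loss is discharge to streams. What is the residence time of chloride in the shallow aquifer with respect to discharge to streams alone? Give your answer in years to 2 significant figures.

160 yr

At steady state ΣF_in = ΣF_out.
ΣF_in = 266.70 t/yr.
Discharge to streams flux = ΣF_in − (22.82) = 266.70 − 22.82 = 243.9 t/yr.
τ = M / F = 39110 / 243.9 = 160.4 yr.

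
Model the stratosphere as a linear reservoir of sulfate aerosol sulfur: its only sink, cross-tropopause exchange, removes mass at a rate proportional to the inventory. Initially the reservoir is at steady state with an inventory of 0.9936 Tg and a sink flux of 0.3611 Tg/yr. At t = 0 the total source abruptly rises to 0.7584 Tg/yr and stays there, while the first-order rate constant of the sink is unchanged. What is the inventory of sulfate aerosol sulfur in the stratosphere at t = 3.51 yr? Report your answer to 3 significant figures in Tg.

1.78 Tg

τ = M₀/F₀ = 0.9936/0.3611 = 2.752 yr; rate constant k = 1/τ.
New steady state M_∞ = F₁/k = F₁·τ = 0.7584 × 2.752 = 2.0868 Tg.
M(t) = M_∞ + (M₀ − M_∞)·e^(−t/τ); t/τ = 3.51/2.752 = 1.276, so e^(−t/τ) = 0.2793.
M(t) = 2.0868 − 1.093 × 0.2793 = 1.7815 Tg.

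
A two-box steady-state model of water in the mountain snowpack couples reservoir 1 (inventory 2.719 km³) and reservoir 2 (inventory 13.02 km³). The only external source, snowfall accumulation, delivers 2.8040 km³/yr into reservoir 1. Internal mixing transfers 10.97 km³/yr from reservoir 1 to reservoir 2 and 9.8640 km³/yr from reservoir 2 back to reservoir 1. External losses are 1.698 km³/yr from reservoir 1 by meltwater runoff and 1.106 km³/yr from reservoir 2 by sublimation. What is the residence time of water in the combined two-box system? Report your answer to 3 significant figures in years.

5.61 yr

For the system as a whole, the A↔B exchange is internal and contributes nothing to the throughput; only the external sinks remove mass.
M_total = 2.719 + 13.02 = 15.739 km³.
ΣF_external_out = 1.698 + 1.106 = 2.8040 km³/yr.
τ = M_total / ΣF_ext = 15.739 / 2.8040 = 5.613 yr.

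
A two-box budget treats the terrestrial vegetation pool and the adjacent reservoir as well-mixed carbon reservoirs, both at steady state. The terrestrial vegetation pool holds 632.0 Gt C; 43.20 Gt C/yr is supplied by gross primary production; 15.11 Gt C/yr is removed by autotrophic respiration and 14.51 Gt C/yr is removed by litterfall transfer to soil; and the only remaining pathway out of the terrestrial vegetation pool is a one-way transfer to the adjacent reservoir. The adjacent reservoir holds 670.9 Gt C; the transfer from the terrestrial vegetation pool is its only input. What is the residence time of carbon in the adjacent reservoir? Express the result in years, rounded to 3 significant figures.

Balance the terrestrial vegetation pool: ΣF_in = 43.200 Gt C/yr.
Transfer to the adjacent reservoir = ΣF_in − (15.11 + 14.51) = 13.580 Gt C/yr.
At steady state the output of the adjacent reservoir equals its input, 13.580 Gt C/yr.
τ = M / F = 670.9 / 13.580 = 49.40 yr.

49.4 yr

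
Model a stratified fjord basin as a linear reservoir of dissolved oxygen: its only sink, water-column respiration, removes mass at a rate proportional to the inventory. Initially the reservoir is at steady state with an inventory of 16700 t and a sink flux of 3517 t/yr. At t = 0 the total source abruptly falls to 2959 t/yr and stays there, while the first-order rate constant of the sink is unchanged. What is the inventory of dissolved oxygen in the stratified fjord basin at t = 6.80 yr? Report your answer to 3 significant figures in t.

The sink rate constant is k = F₀/M₀ = 3517/16700 = 0.2106 yr⁻¹.
Solving dM/dt = F₁ − kM with M(0) = M₀ gives M(t) = F₁/k + (M₀ − F₁/k)·e^(−kt).
F₁/k = 2959/0.2106 = 14050 t; kt = 0.2106 × 6.80 = 1.432, e^(−kt) = 0.2388.
M(6.80) = 14050 + (16700 − 14050) × 0.2388 = 14050 + 632.8 = 14683 t.

14700 t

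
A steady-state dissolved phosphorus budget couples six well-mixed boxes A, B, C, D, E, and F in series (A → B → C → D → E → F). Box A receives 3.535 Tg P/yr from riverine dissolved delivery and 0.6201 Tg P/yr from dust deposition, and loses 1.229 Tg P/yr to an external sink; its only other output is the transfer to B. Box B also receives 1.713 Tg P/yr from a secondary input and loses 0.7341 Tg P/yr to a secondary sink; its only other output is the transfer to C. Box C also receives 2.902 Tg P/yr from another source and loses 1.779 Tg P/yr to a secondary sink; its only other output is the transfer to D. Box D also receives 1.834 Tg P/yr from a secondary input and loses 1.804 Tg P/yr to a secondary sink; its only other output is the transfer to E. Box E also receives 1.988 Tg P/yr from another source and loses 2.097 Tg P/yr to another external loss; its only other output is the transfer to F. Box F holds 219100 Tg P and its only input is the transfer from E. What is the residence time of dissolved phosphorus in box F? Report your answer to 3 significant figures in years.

44300 yr

Box A: F(A→B) = (3.535 + 0.6201) − 1.229 = 2.9261 Tg P/yr.
Box B: F(B→C) = (2.9261 + 1.713) − 0.7341 = 3.9050 Tg P/yr.
Box C: F(C→D) = (3.9050 + 2.902) − 1.779 = 5.0280 Tg P/yr.
Box D: F(D→E) = (5.0280 + 1.834) − 1.804 = 5.0580 Tg P/yr.
Box E: F(E→F) = (5.0580 + 1.988) − 2.097 = 4.9490 Tg P/yr.
Box F throughput = its input = 4.9490 Tg P/yr; τ = 219100 / 4.9490 = 44270 yr.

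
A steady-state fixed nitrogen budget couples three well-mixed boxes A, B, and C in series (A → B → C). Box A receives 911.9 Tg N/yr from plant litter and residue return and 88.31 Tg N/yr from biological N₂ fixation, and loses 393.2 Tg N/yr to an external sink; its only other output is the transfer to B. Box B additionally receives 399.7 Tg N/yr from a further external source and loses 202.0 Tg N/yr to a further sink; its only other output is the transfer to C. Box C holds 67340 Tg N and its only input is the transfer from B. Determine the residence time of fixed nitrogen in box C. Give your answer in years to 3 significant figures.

83.7 yr

Box A: F(A→B) = (911.9 + 88.31) − 393.2 = 607.01 Tg N/yr.
Box B: F(B→C) = (607.01 + 399.7) − 202.0 = 804.71 Tg N/yr.
Box C throughput = its input = 804.71 Tg N/yr; τ = 67340 / 804.71 = 83.68 yr.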